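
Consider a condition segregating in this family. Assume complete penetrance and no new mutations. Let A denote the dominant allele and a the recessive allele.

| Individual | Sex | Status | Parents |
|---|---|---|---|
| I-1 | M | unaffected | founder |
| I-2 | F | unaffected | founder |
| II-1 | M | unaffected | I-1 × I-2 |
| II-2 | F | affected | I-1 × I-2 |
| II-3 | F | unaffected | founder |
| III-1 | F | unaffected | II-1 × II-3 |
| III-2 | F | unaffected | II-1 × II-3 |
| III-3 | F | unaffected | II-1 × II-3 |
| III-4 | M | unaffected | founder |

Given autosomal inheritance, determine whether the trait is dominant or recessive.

recessive

I-1 and I-2 are both unaffected yet have an affected child II-2. Under dominance, an affected child requires at least one affected parent, so the trait cannot be dominant.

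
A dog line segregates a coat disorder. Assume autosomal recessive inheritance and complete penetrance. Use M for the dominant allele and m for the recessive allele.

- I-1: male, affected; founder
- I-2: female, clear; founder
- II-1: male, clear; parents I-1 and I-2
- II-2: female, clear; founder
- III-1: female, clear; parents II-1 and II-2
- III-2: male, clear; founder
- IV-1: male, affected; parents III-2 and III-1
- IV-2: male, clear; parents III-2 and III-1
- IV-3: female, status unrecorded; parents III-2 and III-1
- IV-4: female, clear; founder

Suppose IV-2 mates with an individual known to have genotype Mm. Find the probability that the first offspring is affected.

1/6

III-2 is clear so carries M and passed m to IV-1 (mm), so III-2 is Mm.
III-1 is clear so carries M and passed m to IV-1 (mm), so III-1 is Mm.
IV-2 is a clear offspring of III-2 (Mm) × III-1 (Mm), whose cross gives 1/4 MM : 1/2 Mm : 1/4 mm; conditioning on being clear, IV-2 is MM with probability 1/3, Mm with probability 2/3.
Summing over parental genotype combinations, P(offspring is affected) = 2/3·1/4 = 1/6.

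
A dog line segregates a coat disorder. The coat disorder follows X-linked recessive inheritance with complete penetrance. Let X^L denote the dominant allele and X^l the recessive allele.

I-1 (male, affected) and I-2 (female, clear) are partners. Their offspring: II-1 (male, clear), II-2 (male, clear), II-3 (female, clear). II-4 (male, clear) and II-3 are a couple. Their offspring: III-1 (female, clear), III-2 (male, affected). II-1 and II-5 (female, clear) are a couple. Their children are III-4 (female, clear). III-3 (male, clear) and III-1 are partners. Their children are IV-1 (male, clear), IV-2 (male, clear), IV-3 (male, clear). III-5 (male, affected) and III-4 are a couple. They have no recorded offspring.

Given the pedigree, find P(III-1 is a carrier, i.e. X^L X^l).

II-4 is clear, so II-4 is X^L Y.
II-3 is clear so carries L and received l from I-1 (X^l Y), so II-3 is X^L X^l.
Their cross gives offspring ratios 1/2 X^L X^L : 1/2 X^L X^l. Conditioning on III-1 being clear, P(X^L X^l) = 1/2 / 1 = 1/2 before taking III-1's own offspring into account.
III-3 is clear, so III-3 is X^L Y.
Now use III-1's offspring. Probability of each recorded status — clear son IV-1: 1/2 if III-1 is X^L X^l, 1 if X^L X^L; clear son IV-2: 1/2 if III-1 is X^L X^l, 1 if X^L X^L; clear son IV-3: 1/2 if III-1 is X^L X^l, 1 if X^L X^L.
Bayes: P(X^L X^l) = 1/2·1/8 / (1/2·1/8 + 1/2·1) = 1/9.

1/9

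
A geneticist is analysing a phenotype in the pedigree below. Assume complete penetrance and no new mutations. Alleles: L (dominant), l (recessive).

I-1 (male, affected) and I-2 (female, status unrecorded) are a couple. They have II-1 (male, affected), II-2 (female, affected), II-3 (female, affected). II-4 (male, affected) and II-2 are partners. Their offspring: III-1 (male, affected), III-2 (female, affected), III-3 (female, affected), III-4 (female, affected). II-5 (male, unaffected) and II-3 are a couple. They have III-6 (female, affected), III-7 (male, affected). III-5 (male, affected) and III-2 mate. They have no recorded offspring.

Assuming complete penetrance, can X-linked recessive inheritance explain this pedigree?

Under X-linked recessive, III-6 (affected, female) cannot arise from II-5 (unaffected) × II-3 (affected).

No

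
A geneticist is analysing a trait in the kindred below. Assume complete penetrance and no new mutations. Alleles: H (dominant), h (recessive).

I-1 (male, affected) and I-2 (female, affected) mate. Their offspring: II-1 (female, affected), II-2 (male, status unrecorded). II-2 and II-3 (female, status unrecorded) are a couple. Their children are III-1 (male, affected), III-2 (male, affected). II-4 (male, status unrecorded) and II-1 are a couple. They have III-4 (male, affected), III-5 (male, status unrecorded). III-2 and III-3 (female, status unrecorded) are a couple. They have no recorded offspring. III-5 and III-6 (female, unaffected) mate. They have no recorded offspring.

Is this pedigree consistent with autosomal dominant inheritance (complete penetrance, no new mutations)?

A consistent assignment under autosomal dominant exists: I-1 HH, I-2 HH, II-1 HH, II-2 HH, II-3 HH, II-4 HH, III-1 HH, III-2 HH, III-3 HH, III-4 HH, III-5 HH, III-6 hh.
In this assignment every recorded phenotype matches its genotype and every non-founder's genotype is obtainable from its parents' genotypes, so the pedigree is consistent.

Yes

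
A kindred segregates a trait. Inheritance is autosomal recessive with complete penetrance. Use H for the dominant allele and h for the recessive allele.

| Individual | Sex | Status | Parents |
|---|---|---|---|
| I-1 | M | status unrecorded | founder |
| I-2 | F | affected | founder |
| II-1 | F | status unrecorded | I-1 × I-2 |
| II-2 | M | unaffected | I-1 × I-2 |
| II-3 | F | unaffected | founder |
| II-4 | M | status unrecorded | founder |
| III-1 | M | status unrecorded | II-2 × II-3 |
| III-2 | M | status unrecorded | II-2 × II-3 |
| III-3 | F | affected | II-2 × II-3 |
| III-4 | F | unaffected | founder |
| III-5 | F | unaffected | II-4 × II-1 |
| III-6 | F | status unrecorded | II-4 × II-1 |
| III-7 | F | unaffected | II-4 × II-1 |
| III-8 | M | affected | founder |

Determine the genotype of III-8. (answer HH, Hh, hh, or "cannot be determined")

hh

III-8 is affected, so III-8 is hh.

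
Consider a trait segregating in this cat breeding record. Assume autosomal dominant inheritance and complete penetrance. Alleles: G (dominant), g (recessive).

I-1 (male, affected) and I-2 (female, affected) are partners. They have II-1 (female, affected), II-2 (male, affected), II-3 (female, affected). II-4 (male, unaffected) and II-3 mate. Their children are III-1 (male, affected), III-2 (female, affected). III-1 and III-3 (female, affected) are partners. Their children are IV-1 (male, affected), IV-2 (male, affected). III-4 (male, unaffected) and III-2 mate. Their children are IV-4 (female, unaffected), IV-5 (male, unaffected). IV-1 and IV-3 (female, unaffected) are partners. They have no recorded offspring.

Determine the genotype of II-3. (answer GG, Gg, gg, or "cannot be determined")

cannot be determined

II-3's phenotype allows GG or Gg, and no parent or child forces a single allele at both positions; consistent genotype assignments exist with II-3 as GG or Gg.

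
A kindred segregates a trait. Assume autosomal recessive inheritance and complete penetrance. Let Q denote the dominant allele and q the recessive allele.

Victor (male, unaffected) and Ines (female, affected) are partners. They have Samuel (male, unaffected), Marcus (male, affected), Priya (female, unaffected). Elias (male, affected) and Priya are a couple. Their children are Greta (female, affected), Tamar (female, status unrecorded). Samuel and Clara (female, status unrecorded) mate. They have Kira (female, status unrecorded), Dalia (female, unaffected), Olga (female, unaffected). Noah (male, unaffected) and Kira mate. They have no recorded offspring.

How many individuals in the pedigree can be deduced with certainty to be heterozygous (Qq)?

3

Obligate heterozygotes: Victor is unaffected so carries Q and passed q to Marcus (qq), so Victor is Qq; Samuel is unaffected so carries Q and received q from Ines (qq), so Samuel is Qq; Priya is unaffected so carries Q and received q from Ines (qq), so Priya is Qq.
Every other individual is either homozygous by phenotype or has at least one consistent homozygous assignment, so the count is 3.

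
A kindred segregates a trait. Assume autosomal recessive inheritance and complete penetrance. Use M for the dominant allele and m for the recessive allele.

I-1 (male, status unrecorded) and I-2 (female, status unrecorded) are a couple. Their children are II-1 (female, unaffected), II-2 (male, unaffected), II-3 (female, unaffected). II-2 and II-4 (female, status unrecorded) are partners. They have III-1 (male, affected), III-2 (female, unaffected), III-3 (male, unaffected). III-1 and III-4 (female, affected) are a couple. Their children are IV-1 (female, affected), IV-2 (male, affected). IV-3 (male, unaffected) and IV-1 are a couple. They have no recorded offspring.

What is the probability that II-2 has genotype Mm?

1

II-2 is unaffected so carries M and passed m to III-1 (mm), so II-2 is Mm, giving P(Mm) = 1.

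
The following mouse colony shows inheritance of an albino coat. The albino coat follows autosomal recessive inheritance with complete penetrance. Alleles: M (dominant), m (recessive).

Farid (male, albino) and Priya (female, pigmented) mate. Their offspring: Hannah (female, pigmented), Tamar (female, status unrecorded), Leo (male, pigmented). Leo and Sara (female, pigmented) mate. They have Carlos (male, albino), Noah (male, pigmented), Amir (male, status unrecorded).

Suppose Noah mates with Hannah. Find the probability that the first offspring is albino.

1/6

Leo is pigmented so carries M and received m from Farid (mm), so Leo is Mm.
Sara is pigmented so carries M and passed m to Carlos (mm), so Sara is Mm.
Noah is a pigmented offspring of Leo (Mm) × Sara (Mm), whose cross gives 1/4 MM : 1/2 Mm : 1/4 mm; conditioning on being pigmented, Noah is MM with probability 1/3, Mm with probability 2/3.
Hannah is pigmented so carries M and received m from Farid (mm), so Hannah is Mm.
Summing over parental genotype combinations, P(offspring is albino) = 2/3·1/4 = 1/6.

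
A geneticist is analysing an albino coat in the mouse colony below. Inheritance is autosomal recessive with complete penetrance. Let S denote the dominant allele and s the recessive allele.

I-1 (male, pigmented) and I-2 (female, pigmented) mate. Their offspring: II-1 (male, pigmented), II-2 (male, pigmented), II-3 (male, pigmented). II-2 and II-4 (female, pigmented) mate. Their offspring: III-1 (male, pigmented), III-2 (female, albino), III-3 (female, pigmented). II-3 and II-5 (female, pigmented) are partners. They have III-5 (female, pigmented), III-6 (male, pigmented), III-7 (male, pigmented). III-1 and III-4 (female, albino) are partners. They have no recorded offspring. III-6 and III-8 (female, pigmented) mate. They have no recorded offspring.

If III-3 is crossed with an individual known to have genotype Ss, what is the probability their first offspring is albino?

1/6

II-2 is pigmented so carries S and passed s to III-2 (ss), so II-2 is Ss.
II-4 is pigmented so carries S and passed s to III-2 (ss), so II-4 is Ss.
III-3 is a pigmented offspring of II-2 (Ss) × II-4 (Ss), whose cross gives 1/4 SS : 1/2 Ss : 1/4 ss; conditioning on being pigmented, III-3 is SS with probability 1/3, Ss with probability 2/3.
Summing over parental genotype combinations, P(offspring is albino) = 2/3·1/4 = 1/6.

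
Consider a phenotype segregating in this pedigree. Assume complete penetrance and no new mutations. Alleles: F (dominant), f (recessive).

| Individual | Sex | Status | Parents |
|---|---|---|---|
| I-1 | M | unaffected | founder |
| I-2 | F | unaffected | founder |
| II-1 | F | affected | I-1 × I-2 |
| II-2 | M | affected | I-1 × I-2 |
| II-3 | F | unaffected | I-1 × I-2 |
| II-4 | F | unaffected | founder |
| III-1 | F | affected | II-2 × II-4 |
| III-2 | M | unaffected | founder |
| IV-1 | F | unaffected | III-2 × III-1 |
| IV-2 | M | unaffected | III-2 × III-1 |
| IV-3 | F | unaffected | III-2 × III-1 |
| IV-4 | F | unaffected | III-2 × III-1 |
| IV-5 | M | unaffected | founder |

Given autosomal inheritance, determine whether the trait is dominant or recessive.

I-1 and I-2 are both unaffected yet have an affected child II-1. Under dominance, an affected child requires at least one affected parent, so the trait cannot be dominant.

recessive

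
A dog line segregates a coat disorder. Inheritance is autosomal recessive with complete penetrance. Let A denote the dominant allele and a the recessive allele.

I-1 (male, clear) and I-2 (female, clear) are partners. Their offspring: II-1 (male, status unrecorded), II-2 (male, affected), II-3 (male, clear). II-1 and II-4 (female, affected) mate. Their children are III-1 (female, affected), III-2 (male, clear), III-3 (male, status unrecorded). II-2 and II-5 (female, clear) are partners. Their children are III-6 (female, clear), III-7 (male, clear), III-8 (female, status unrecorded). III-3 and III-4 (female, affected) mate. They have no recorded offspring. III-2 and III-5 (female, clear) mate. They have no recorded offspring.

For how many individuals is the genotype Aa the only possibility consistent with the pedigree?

6

Obligate heterozygotes: I-1 is clear so carries A and passed a to II-2 (aa), so I-1 is Aa; I-2 is clear so carries A and passed a to II-2 (aa), so I-2 is Aa; II-1 passed A to III-2 (Aa, whose a came from II-4) and passed a to III-1 (aa), so II-1 is Aa; III-2 is clear so carries A and received a from II-4 (aa), so III-2 is Aa; III-6 is clear so carries A and received a from II-2 (aa), so III-6 is Aa; III-7 is clear so carries A and received a from II-2 (aa), so III-7 is Aa.
Every other individual is either homozygous by phenotype or has at least one consistent homozygous assignment, so the count is 6.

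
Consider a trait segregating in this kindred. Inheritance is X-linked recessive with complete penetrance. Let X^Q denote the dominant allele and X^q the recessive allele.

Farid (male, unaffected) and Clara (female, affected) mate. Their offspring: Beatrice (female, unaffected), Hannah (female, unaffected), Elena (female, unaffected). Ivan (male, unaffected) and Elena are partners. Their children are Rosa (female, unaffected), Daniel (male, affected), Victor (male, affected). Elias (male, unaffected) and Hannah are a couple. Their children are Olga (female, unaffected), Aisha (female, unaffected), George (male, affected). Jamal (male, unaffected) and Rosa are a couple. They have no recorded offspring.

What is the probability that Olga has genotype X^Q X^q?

1/2

Elias is unaffected, so Elias is X^Q Y.
Hannah is unaffected so carries Q and received q from Clara (X^q X^q), so Hannah is X^Q X^q.
Their cross gives offspring ratios 1/2 X^Q X^Q : 1/2 X^Q X^q. Conditioning on Olga being unaffected, P(X^Q X^q) = 1/2 / 1 = 1/2.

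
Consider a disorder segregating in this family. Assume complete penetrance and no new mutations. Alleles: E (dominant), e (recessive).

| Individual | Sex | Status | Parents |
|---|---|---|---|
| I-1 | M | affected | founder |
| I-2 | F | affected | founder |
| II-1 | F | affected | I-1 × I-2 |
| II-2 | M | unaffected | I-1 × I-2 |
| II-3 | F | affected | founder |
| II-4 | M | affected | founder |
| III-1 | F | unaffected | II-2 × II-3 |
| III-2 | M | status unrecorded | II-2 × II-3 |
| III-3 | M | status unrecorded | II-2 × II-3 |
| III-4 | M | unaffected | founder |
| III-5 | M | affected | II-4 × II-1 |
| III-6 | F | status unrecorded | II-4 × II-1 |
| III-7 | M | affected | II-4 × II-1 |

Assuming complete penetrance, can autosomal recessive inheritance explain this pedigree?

Under autosomal recessive, II-2 (unaffected, male) cannot arise from I-1 (affected) × I-2 (affected).

No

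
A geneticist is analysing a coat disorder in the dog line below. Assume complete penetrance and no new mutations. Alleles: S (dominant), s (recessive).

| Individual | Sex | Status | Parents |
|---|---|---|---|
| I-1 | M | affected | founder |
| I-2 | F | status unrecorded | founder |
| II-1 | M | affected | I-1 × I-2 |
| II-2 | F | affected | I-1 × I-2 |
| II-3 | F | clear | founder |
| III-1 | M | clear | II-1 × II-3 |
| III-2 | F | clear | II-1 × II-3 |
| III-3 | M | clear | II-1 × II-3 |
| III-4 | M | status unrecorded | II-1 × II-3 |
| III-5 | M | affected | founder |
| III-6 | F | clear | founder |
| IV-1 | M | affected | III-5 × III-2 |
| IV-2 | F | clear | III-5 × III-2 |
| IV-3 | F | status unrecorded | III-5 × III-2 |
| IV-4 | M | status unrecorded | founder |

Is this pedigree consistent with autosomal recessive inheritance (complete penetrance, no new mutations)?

A consistent assignment under autosomal recessive exists: I-1 ss, I-2 Ss, II-1 ss, II-2 ss, II-3 SS, III-1 Ss, III-2 Ss, III-3 Ss, III-4 Ss, III-5 ss, III-6 SS, IV-1 ss, IV-2 Ss, IV-3 Ss, IV-4 SS.
In this assignment every recorded phenotype matches its genotype and every non-founder's genotype is obtainable from its parents' genotypes, so the pedigree is consistent.

Yes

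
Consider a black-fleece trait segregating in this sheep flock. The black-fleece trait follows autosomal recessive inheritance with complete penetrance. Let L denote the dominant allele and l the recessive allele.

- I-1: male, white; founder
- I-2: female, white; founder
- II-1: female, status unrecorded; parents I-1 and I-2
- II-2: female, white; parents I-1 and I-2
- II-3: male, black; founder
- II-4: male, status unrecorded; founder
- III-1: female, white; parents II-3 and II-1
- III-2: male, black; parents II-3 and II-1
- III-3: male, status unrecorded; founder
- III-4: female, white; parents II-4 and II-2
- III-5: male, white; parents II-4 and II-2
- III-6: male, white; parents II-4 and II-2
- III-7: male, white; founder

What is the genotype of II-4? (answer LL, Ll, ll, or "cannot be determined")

II-4's phenotype is unrecorded, and no parent or child forces a single allele at both positions; consistent genotype assignments exist with II-4 as LL or Ll or ll.

cannot be determined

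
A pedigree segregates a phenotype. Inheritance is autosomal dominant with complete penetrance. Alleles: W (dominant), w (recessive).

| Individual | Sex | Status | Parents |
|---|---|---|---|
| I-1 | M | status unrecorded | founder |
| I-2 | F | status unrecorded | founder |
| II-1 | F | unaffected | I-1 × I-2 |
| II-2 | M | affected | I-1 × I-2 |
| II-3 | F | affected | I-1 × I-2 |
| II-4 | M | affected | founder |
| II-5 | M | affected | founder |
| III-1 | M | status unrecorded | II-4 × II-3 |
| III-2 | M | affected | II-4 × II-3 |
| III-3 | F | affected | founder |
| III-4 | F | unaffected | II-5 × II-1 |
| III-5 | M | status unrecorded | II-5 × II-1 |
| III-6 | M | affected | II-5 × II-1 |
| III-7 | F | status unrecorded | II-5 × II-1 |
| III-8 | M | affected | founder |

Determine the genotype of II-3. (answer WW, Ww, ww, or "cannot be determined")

II-3's phenotype allows WW or Ww, and no parent or child forces a single allele at both positions; consistent genotype assignments exist with II-3 as WW or Ww.

cannot be determined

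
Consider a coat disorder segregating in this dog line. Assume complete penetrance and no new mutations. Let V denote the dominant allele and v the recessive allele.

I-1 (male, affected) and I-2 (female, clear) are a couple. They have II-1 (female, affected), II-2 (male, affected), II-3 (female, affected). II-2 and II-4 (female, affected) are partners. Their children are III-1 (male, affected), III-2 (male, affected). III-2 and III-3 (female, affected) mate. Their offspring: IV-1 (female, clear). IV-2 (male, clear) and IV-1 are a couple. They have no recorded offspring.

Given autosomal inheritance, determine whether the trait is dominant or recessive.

III-2 and III-3 are both affected yet have a clear child IV-1. Under a recessive model two affected parents are homozygous and every child would be affected, so the trait cannot be recessive.

dominant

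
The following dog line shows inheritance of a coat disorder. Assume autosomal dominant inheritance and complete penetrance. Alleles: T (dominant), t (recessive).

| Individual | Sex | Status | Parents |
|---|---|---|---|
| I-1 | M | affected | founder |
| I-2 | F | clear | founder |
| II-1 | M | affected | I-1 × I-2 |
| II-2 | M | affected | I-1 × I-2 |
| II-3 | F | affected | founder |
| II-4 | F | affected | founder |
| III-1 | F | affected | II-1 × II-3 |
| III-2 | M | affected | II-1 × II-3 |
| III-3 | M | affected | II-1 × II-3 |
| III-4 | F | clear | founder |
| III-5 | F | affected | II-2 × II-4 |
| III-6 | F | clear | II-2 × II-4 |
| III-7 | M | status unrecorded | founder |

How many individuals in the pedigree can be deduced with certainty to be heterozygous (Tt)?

Obligate heterozygotes: II-1 is affected so carries T and received t from I-2 (tt), so II-1 is Tt; II-2 is affected so carries T and received t from I-2 (tt), so II-2 is Tt; II-4 is affected so carries T and passed t to III-6 (tt), so II-4 is Tt.
Every other individual is either homozygous by phenotype or has at least one consistent homozygous assignment, so the count is 3.

3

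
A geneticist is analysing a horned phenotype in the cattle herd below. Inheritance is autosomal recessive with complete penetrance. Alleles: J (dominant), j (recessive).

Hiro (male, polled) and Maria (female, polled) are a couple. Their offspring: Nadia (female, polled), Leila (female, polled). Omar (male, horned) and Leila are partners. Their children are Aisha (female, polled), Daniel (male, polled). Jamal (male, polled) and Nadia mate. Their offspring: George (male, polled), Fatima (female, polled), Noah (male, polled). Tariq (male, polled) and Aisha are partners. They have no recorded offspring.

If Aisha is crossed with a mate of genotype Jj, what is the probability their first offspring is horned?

Aisha is polled so carries J and received j from Omar (jj), so Aisha is Jj.
The cross gives 1/4 JJ : 1/2 Jj : 1/4 jj, so P(offspring is horned) = 1/4.

1/4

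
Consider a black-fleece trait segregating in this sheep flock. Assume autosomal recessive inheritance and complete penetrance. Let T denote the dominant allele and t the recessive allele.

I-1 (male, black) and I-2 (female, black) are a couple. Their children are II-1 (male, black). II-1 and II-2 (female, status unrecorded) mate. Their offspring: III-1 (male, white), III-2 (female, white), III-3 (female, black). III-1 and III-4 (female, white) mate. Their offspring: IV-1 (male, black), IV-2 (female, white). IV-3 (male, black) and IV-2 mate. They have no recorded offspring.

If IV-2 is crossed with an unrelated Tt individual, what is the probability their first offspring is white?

5/6

III-1 is white so carries T and received t from II-1 (tt), so III-1 is Tt.
III-4 is white so carries T and passed t to IV-1 (tt), so III-4 is Tt.
IV-2 is a white offspring of III-1 (Tt) × III-4 (Tt), whose cross gives 1/4 TT : 1/2 Tt : 1/4 tt; conditioning on being white, IV-2 is TT with probability 1/3, Tt with probability 2/3.
Summing over parental genotype combinations, P(offspring is white) = 1/3·1 + 2/3·3/4 = 5/6.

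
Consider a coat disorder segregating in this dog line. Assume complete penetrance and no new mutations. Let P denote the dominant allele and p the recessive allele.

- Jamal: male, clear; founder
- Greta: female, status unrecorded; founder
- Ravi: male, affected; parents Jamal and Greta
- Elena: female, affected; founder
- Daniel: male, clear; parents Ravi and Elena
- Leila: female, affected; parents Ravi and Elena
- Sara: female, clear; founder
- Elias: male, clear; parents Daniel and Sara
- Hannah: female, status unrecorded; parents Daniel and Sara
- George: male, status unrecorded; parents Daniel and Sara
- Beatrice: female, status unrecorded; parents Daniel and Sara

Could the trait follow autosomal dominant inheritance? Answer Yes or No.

Yes

A consistent assignment under autosomal dominant exists: Jamal pp, Greta PP, Ravi Pp, Elena Pp, Daniel pp, Leila PP, Sara pp, Elias pp, Hannah pp, George pp, Beatrice pp.
In this assignment every recorded phenotype matches its genotype and every non-founder's genotype is obtainable from its parents' genotypes, so the pedigree is consistent.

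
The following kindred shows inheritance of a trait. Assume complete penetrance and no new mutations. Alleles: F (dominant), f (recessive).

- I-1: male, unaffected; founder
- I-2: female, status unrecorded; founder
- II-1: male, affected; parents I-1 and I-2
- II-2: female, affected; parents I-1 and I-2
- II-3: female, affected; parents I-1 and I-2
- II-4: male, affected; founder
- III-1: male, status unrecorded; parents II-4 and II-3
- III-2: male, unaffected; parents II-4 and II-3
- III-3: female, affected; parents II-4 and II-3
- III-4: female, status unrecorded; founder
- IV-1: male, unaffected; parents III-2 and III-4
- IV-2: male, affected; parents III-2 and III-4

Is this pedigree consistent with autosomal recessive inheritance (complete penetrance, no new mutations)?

No

Under autosomal recessive, III-2 (unaffected, male) cannot arise from II-4 (affected) × II-3 (affected).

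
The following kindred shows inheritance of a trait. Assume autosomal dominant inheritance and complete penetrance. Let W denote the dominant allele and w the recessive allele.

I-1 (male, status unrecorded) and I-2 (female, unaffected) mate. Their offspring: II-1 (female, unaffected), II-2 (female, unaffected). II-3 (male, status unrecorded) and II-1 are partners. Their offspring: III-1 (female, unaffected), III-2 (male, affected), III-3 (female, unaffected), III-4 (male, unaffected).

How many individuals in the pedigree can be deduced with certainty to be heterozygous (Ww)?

2

Obligate heterozygotes: II-3 passed W to III-2 (Ww, whose w came from II-1) and passed w to III-1 (ww), so II-3 is Ww; III-2 is affected so carries W and received w from II-1 (ww), so III-2 is Ww.
Every other individual is either homozygous by phenotype or has at least one consistent homozygous assignment, so the count is 2.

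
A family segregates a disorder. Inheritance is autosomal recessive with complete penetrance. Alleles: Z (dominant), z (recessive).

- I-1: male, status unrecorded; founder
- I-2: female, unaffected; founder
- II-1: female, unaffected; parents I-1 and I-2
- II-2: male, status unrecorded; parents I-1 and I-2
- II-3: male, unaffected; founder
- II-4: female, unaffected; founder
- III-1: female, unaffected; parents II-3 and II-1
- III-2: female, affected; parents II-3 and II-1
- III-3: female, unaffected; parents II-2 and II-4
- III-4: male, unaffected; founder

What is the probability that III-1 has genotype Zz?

II-3 is unaffected so carries Z and passed z to III-2 (zz), so II-3 is Zz.
II-1 is unaffected so carries Z and passed z to III-2 (zz), so II-1 is Zz.
Their cross gives offspring ratios 1/4 ZZ : 1/2 Zz : 1/4 zz. Conditioning on III-1 being unaffected, P(Zz) = 1/2 / 3/4 = 2/3.

2/3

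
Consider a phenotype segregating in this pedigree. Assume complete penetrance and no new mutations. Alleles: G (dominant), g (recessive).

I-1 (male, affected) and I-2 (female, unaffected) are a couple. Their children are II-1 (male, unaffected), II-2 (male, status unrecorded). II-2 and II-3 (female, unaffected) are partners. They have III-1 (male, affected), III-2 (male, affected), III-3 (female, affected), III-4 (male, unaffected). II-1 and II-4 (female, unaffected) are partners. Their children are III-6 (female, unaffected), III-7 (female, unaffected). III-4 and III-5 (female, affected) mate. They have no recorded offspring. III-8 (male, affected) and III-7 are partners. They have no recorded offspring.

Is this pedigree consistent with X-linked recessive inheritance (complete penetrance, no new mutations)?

A consistent assignment under X-linked recessive exists: I-1 X^g Y, I-2 X^G X^g, II-1 X^G Y, II-2 X^g Y, II-3 X^G X^g, II-4 X^G X^G, III-1 X^g Y, III-2 X^g Y, III-3 X^g X^g, III-4 X^G Y, III-5 X^g X^g, III-6 X^G X^G, III-7 X^G X^G, III-8 X^g Y.
In this assignment every recorded phenotype matches its genotype and every non-founder's genotype is obtainable from its parents' genotypes, so the pedigree is consistent.

Yes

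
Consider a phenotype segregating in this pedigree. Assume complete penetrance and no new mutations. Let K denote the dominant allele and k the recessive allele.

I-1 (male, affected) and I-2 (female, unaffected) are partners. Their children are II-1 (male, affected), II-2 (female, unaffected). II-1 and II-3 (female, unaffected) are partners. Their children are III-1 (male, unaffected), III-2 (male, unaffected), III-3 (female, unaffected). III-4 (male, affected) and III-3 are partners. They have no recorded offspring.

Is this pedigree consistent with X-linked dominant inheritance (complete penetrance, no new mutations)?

Under X-linked dominant, II-1 (affected, male) cannot arise from I-1 (affected) × I-2 (unaffected).

No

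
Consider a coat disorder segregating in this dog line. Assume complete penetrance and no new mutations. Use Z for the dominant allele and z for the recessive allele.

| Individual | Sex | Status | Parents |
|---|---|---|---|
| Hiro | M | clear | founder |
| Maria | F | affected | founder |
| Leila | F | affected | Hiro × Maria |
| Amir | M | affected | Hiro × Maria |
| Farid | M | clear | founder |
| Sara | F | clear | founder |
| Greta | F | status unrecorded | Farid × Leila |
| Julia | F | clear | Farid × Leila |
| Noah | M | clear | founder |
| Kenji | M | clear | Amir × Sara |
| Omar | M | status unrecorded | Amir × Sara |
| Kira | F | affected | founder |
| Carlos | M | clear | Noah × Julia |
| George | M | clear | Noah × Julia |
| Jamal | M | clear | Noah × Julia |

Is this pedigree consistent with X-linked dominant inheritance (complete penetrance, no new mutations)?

Yes

A consistent assignment under X-linked dominant exists: Hiro X^z Y, Maria X^Z X^Z, Leila X^Z X^z, Amir X^Z Y, Farid X^z Y, Sara X^z X^z, Greta X^Z X^z, Julia X^z X^z, Noah X^z Y, Kenji X^z Y, Omar X^z Y, Kira X^Z X^Z, Carlos X^z Y, George X^z Y, Jamal X^z Y.
In this assignment every recorded phenotype matches its genotype and every non-founder's genotype is obtainable from its parents' genotypes, so the pedigree is consistent.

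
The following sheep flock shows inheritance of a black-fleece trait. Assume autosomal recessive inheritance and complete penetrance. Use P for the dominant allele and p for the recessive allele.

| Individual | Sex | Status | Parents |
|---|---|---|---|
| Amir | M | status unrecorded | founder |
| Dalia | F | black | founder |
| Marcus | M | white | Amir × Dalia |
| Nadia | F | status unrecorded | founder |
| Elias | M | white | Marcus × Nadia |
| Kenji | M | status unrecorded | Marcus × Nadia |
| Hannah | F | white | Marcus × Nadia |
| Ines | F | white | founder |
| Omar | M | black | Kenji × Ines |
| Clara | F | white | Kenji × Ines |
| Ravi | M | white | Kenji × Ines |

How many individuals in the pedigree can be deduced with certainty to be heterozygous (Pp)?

2

Obligate heterozygotes: Marcus is white so carries P and received p from Dalia (pp), so Marcus is Pp; Ines is white so carries P and passed p to Omar (pp), so Ines is Pp.
Every other individual is either homozygous by phenotype or has at least one consistent homozygous assignment, so the count is 2.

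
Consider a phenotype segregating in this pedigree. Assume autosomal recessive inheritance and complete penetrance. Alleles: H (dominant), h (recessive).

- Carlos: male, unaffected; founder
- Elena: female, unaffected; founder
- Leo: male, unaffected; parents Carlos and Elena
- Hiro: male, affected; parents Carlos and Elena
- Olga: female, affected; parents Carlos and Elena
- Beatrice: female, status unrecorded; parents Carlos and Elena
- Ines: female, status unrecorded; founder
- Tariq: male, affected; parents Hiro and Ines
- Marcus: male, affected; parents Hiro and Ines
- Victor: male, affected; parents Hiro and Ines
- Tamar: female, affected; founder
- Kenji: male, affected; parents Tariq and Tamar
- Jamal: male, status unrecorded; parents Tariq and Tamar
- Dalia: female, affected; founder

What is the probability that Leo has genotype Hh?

Carlos is unaffected so carries H and passed h to Hiro (hh), so Carlos is Hh.
Elena is unaffected so carries H and passed h to Hiro (hh), so Elena is Hh.
Their cross gives offspring ratios 1/4 HH : 1/2 Hh : 1/4 hh. Conditioning on Leo being unaffected, P(Hh) = 1/2 / 3/4 = 2/3.

2/3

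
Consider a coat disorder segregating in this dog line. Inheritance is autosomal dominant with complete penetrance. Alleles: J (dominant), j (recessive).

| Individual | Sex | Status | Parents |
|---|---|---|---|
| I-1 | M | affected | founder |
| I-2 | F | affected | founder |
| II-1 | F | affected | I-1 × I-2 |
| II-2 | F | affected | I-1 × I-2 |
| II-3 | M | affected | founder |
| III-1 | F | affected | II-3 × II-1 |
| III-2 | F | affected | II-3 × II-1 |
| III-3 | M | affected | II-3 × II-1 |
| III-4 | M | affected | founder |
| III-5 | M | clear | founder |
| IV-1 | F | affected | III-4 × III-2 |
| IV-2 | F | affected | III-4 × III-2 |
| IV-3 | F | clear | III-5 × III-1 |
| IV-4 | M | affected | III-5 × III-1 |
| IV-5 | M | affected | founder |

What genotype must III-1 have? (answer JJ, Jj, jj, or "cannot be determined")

From phenotype alone, III-1 is JJ or Jj.
III-1 is affected so carries J and passed j to IV-3 (jj), so III-1 is Jj.

Jj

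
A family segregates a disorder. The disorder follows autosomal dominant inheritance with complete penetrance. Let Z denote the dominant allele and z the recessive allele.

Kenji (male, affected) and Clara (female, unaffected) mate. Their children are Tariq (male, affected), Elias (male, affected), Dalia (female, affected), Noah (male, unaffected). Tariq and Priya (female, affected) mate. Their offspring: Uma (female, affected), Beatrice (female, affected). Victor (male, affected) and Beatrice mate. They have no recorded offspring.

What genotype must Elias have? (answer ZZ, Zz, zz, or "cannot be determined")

From phenotype alone, Elias is ZZ or Zz.
Elias is affected so carries Z and received z from Clara (zz), so Elias is Zz.

Zz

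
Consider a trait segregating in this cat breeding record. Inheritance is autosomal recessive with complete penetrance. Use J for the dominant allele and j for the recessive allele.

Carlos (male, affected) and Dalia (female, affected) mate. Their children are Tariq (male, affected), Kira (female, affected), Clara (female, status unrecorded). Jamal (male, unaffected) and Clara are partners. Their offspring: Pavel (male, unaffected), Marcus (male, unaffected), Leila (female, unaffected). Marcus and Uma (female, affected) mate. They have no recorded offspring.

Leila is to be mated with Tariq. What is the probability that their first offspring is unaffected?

1/2

Leila is unaffected so carries J and received j from Clara (jj), so Leila is Jj.
Tariq is affected, so Tariq is jj.
The cross gives 1/2 Jj : 1/2 jj, so P(offspring is unaffected) = 1/2.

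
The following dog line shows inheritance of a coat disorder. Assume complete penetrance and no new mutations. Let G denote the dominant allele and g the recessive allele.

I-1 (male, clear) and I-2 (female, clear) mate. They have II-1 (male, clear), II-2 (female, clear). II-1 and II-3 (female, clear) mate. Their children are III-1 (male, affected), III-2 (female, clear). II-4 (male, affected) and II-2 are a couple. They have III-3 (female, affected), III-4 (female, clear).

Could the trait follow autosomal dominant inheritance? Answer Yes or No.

No

Under autosomal dominant, III-1 (affected, male) cannot arise from II-1 (clear) × II-3 (clear).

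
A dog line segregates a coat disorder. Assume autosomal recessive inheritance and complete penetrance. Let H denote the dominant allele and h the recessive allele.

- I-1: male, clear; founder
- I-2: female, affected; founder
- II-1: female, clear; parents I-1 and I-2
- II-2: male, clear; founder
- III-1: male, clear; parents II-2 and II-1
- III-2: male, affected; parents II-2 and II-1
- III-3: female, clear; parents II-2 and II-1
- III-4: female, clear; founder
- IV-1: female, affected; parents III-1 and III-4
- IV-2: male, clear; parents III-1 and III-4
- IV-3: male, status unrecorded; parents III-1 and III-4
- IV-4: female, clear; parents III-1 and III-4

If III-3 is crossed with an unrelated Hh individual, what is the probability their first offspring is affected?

II-2 is clear so carries H and passed h to III-2 (hh), so II-2 is Hh.
II-1 is clear so carries H and received h from I-2 (hh), so II-1 is Hh.
III-3 is a clear offspring of II-2 (Hh) × II-1 (Hh), whose cross gives 1/4 HH : 1/2 Hh : 1/4 hh; conditioning on being clear, III-3 is HH with probability 1/3, Hh with probability 2/3.
Summing over parental genotype combinations, P(offspring is affected) = 2/3·1/4 = 1/6.

1/6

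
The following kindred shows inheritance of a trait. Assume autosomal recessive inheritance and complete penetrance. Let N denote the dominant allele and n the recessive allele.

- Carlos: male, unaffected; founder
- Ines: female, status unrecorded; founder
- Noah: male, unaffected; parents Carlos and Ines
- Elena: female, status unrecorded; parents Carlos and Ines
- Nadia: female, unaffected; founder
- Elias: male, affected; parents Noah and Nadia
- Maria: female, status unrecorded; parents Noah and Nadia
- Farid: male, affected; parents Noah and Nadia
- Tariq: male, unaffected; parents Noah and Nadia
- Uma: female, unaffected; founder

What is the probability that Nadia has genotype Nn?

Nadia is unaffected so carries N and passed n to Elias (nn), so Nadia is Nn, giving P(Nn) = 1.

1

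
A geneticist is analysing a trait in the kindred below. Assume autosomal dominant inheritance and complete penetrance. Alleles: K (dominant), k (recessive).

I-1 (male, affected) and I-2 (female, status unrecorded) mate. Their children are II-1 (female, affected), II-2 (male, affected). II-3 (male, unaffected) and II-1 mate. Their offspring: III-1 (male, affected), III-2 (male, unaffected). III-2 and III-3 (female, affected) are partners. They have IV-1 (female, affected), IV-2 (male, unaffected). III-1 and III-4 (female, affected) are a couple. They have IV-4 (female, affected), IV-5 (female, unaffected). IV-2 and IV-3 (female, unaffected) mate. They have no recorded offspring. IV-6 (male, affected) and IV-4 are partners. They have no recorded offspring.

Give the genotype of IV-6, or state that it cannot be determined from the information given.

IV-6's phenotype allows KK or Kk, and no parent or child forces a single allele at both positions; consistent genotype assignments exist with IV-6 as KK or Kk.

cannot be determined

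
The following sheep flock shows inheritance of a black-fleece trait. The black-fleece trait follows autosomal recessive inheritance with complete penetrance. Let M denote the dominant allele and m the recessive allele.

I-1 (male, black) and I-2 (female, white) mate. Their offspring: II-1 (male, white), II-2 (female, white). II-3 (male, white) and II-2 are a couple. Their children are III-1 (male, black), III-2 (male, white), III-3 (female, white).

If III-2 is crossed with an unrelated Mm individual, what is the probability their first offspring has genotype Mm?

1/2

II-3 is white so carries M and passed m to III-1 (mm), so II-3 is Mm.
II-2 is white so carries M and received m from I-1 (mm), so II-2 is Mm.
III-2 is a white offspring of II-3 (Mm) × II-2 (Mm), whose cross gives 1/4 MM : 1/2 Mm : 1/4 mm; conditioning on being white, III-2 is MM with probability 1/3, Mm with probability 2/3.
Summing over parental genotype combinations, P(offspring has genotype Mm) = 1/3·1/2 + 2/3·1/2 = 1/2.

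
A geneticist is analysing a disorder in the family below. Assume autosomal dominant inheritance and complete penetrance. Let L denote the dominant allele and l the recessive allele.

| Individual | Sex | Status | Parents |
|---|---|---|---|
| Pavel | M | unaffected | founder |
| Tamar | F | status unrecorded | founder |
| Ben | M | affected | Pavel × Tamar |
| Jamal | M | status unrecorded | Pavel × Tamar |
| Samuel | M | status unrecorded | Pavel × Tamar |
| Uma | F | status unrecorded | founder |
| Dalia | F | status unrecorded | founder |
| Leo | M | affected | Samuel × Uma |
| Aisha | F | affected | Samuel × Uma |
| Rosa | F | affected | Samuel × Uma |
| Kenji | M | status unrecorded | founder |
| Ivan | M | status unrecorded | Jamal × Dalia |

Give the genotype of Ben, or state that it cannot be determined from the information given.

From phenotype alone, Ben is LL or Ll.
Ben is affected so carries L and received l from Pavel (ll), so Ben is Ll.

Ll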